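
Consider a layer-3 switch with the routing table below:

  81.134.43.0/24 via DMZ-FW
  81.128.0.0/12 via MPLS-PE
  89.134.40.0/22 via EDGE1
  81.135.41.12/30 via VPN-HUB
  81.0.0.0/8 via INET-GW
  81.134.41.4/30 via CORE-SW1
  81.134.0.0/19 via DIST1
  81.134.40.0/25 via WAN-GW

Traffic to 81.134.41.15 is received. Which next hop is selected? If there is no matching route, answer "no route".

Routes whose prefix contains 81.134.41.15:
  81.0.0.0/8 (81.0.0.0 - 81.255.255.255) -> INET-GW
  81.128.0.0/12 (81.128.0.0 - 81.143.255.255) -> MPLS-PE
More-specific entries that do NOT match:
  81.135.41.12/30 (81.135.41.12 - 81.135.41.15) does not contain 81.134.41.15
  81.134.41.4/30 (81.134.41.4 - 81.134.41.7) does not contain 81.134.41.15
  81.134.40.0/25 (81.134.40.0 - 81.134.40.127) does not contain 81.134.41.15
  81.134.43.0/24 (81.134.43.0 - 81.134.43.255) does not contain 81.134.41.15
  89.134.40.0/22 (89.134.40.0 - 89.134.43.255) does not contain 81.134.41.15
  81.134.0.0/19 (81.134.0.0 - 81.134.31.255) does not contain 81.134.41.15
Longest matching prefix is /12 -> next hop MPLS-PE.

MPLS-PE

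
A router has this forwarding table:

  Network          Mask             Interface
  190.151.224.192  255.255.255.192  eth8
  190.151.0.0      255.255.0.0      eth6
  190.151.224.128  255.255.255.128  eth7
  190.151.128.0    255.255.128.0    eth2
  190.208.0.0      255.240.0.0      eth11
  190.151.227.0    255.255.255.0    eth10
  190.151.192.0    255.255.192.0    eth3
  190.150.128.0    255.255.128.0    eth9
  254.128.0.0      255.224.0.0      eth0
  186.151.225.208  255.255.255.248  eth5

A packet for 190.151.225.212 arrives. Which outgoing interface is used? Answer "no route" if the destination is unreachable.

eth3

Routes whose prefix contains 190.151.225.212:
  190.151.0.0/16 (190.151.0.0 - 190.151.255.255) -> eth6
  190.151.128.0/17 (190.151.128.0 - 190.151.255.255) -> eth2
  190.151.192.0/18 (190.151.192.0 - 190.151.255.255) -> eth3
More-specific entries that do NOT match:
  186.151.225.208/29 (186.151.225.208 - 186.151.225.215) does not contain 190.151.225.212
  190.151.224.192/26 (190.151.224.192 - 190.151.224.255) does not contain 190.151.225.212
  190.151.224.128/25 (190.151.224.128 - 190.151.224.255) does not contain 190.151.225.212
  190.151.227.0/24 (190.151.227.0 - 190.151.227.255) does not contain 190.151.225.212
Longest matching prefix is /18 -> interface eth3.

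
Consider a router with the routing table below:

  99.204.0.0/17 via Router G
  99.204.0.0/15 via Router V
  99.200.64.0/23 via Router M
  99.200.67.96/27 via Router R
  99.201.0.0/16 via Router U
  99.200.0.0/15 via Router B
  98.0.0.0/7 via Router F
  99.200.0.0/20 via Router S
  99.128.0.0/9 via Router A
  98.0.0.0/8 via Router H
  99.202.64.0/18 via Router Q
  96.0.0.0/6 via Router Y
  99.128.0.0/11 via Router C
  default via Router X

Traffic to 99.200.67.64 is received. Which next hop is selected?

Router B

Routes whose prefix contains 99.200.67.64:
  0.0.0.0/0 (default, matches everything) -> Router X
  96.0.0.0/6 (96.0.0.0 - 99.255.255.255) -> Router Y
  98.0.0.0/7 (98.0.0.0 - 99.255.255.255) -> Router F
  99.128.0.0/9 (99.128.0.0 - 99.255.255.255) -> Router A
  99.200.0.0/15 (99.200.0.0 - 99.201.255.255) -> Router B
More-specific entries that do NOT match:
  99.200.67.96/27 (99.200.67.96 - 99.200.67.127) does not contain 99.200.67.64
  99.200.64.0/23 (99.200.64.0 - 99.200.65.255) does not contain 99.200.67.64
  99.200.0.0/20 (99.200.0.0 - 99.200.15.255) does not contain 99.200.67.64
  99.202.64.0/18 (99.202.64.0 - 99.202.127.255) does not contain 99.200.67.64
  99.204.0.0/17 (99.204.0.0 - 99.204.127.255) does not contain 99.200.67.64
  99.201.0.0/16 (99.201.0.0 - 99.201.255.255) does not contain 99.200.67.64
Longest matching prefix is /15 -> next hop Router B.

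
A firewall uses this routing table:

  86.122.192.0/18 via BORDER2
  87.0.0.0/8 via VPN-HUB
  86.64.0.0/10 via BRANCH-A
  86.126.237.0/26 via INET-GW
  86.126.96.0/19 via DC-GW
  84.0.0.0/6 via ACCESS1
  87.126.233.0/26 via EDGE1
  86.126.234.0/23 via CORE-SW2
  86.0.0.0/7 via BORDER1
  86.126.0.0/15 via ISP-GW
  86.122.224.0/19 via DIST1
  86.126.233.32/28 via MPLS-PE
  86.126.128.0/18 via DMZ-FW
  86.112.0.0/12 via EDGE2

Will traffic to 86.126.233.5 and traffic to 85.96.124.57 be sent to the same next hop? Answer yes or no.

86.126.233.5: longest match 86.126.0.0/15 -> ISP-GW
85.96.124.57: longest match 84.0.0.0/6 -> ACCESS1

no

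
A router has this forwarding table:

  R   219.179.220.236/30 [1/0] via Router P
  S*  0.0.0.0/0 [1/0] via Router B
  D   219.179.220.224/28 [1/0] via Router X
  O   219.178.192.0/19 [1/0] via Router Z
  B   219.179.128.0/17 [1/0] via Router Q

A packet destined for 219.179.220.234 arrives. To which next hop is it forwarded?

Router X

Routes whose prefix contains 219.179.220.234:
  0.0.0.0/0 (default, matches everything) -> Router B
  219.179.128.0/17 (219.179.128.0 - 219.179.255.255) -> Router Q
  219.179.220.224/28 (219.179.220.224 - 219.179.220.239) -> Router X
More-specific entries that do NOT match:
  219.179.220.236/30 (219.179.220.236 - 219.179.220.239) does not contain 219.179.220.234
Longest matching prefix is /28 -> next hop Router X.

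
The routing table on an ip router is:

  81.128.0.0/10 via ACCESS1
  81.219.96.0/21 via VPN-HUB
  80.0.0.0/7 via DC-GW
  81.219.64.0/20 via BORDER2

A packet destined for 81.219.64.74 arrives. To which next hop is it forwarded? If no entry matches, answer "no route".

Routes whose prefix contains 81.219.64.74:
  80.0.0.0/7 (80.0.0.0 - 81.255.255.255) -> DC-GW
  81.219.64.0/20 (81.219.64.0 - 81.219.79.255) -> BORDER2
More-specific entries that do NOT match:
  81.219.96.0/21 (81.219.96.0 - 81.219.103.255) does not contain 81.219.64.74
Longest matching prefix is /20 -> next hop BORDER2.

BORDER2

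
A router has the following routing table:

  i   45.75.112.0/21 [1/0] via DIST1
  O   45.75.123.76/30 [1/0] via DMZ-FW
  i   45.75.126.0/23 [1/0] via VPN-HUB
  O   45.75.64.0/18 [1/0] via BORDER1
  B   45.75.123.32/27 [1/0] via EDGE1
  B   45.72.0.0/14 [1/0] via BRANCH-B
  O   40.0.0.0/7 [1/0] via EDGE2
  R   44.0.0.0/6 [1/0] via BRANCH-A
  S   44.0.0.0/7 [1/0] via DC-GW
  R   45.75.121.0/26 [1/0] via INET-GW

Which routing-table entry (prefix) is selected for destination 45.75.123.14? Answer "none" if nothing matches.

Entries matching 45.75.123.14:
  44.0.0.0/6 (44.0.0.0 - 47.255.255.255)
  44.0.0.0/7 (44.0.0.0 - 45.255.255.255)
  45.72.0.0/14 (45.72.0.0 - 45.75.255.255)
  45.75.64.0/18 (45.75.64.0 - 45.75.127.255)
Most specific is 45.75.64.0/18.

45.75.64.0/18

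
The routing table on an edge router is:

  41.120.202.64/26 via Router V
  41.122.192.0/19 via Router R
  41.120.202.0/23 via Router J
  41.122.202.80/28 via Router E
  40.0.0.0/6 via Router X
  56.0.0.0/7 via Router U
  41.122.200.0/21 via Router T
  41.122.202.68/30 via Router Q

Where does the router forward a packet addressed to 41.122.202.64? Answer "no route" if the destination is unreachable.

Router T

Routes whose prefix contains 41.122.202.64:
  40.0.0.0/6 (40.0.0.0 - 43.255.255.255) -> Router X
  41.122.192.0/19 (41.122.192.0 - 41.122.223.255) -> Router R
  41.122.200.0/21 (41.122.200.0 - 41.122.207.255) -> Router T
More-specific entries that do NOT match:
  41.122.202.68/30 (41.122.202.68 - 41.122.202.71) does not contain 41.122.202.64
  41.122.202.80/28 (41.122.202.80 - 41.122.202.95) does not contain 41.122.202.64
  41.120.202.64/26 (41.120.202.64 - 41.120.202.127) does not contain 41.122.202.64
  41.120.202.0/23 (41.120.202.0 - 41.120.203.255) does not contain 41.122.202.64
Longest matching prefix is /21 -> next hop Router T.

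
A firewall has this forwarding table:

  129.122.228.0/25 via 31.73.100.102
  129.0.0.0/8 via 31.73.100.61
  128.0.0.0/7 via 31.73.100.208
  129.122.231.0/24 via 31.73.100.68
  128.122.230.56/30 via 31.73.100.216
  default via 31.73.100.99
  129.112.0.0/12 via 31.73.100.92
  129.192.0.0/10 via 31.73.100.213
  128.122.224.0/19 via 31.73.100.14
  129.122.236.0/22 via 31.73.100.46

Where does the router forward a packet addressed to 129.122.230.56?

31.73.100.92

Routes whose prefix contains 129.122.230.56:
  0.0.0.0/0 (default, matches everything) -> 31.73.100.99
  128.0.0.0/7 (128.0.0.0 - 129.255.255.255) -> 31.73.100.208
  129.0.0.0/8 (129.0.0.0 - 129.255.255.255) -> 31.73.100.61
  129.112.0.0/12 (129.112.0.0 - 129.127.255.255) -> 31.73.100.92
More-specific entries that do NOT match:
  128.122.230.56/30 (128.122.230.56 - 128.122.230.59) does not contain 129.122.230.56
  129.122.228.0/25 (129.122.228.0 - 129.122.228.127) does not contain 129.122.230.56
  129.122.231.0/24 (129.122.231.0 - 129.122.231.255) does not contain 129.122.230.56
  129.122.236.0/22 (129.122.236.0 - 129.122.239.255) does not contain 129.122.230.56
  128.122.224.0/19 (128.122.224.0 - 128.122.255.255) does not contain 129.122.230.56
Longest matching prefix is /12 -> next hop 31.73.100.92.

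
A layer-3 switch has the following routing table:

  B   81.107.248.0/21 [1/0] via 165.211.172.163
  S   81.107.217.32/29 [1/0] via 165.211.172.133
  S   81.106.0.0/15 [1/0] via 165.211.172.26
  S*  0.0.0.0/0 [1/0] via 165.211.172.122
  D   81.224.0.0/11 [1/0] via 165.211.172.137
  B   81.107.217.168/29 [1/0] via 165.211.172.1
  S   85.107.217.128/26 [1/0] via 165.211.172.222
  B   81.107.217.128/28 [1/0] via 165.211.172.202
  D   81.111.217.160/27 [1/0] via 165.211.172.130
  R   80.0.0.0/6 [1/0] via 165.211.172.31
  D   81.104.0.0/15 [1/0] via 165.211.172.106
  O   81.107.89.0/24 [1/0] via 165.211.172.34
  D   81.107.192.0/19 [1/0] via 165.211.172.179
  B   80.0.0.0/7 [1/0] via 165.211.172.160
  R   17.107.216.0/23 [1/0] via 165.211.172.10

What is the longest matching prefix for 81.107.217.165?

Entries matching 81.107.217.165:
  0.0.0.0/0 (default, matches everything)
  80.0.0.0/6 (80.0.0.0 - 83.255.255.255)
  80.0.0.0/7 (80.0.0.0 - 81.255.255.255)
  81.106.0.0/15 (81.106.0.0 - 81.107.255.255)
  81.107.192.0/19 (81.107.192.0 - 81.107.223.255)
Most specific is 81.107.192.0/19.

81.107.192.0/19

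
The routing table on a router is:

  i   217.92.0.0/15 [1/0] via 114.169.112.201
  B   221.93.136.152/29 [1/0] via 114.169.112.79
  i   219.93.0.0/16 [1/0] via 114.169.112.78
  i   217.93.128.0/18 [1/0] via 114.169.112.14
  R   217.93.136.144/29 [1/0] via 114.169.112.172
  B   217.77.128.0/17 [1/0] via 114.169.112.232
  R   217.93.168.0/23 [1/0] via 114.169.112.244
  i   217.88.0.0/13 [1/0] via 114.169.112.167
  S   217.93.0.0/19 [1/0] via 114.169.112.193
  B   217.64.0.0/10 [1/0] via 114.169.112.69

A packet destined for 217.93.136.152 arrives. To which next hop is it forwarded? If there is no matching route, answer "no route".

Routes whose prefix contains 217.93.136.152:
  217.64.0.0/10 (217.64.0.0 - 217.127.255.255) -> 114.169.112.69
  217.88.0.0/13 (217.88.0.0 - 217.95.255.255) -> 114.169.112.167
  217.92.0.0/15 (217.92.0.0 - 217.93.255.255) -> 114.169.112.201
  217.93.128.0/18 (217.93.128.0 - 217.93.191.255) -> 114.169.112.14
More-specific entries that do NOT match:
  221.93.136.152/29 (221.93.136.152 - 221.93.136.159) does not contain 217.93.136.152
  217.93.136.144/29 (217.93.136.144 - 217.93.136.151) does not contain 217.93.136.152
  217.93.168.0/23 (217.93.168.0 - 217.93.169.255) does not contain 217.93.136.152
  217.93.0.0/19 (217.93.0.0 - 217.93.31.255) does not contain 217.93.136.152
Longest matching prefix is /18 -> next hop 114.169.112.14.

114.169.112.14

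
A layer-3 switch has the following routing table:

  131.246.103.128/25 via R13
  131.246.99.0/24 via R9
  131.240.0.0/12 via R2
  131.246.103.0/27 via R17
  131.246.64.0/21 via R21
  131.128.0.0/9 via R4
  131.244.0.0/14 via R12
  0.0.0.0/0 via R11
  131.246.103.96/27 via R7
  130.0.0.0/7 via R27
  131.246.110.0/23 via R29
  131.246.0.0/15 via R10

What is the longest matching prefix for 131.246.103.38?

131.246.0.0/15

Entries matching 131.246.103.38:
  0.0.0.0/0 (default, matches everything)
  130.0.0.0/7 (130.0.0.0 - 131.255.255.255)
  131.128.0.0/9 (131.128.0.0 - 131.255.255.255)
  131.240.0.0/12 (131.240.0.0 - 131.255.255.255)
  131.244.0.0/14 (131.244.0.0 - 131.247.255.255)
  131.246.0.0/15 (131.246.0.0 - 131.247.255.255)
Most specific is 131.246.0.0/15.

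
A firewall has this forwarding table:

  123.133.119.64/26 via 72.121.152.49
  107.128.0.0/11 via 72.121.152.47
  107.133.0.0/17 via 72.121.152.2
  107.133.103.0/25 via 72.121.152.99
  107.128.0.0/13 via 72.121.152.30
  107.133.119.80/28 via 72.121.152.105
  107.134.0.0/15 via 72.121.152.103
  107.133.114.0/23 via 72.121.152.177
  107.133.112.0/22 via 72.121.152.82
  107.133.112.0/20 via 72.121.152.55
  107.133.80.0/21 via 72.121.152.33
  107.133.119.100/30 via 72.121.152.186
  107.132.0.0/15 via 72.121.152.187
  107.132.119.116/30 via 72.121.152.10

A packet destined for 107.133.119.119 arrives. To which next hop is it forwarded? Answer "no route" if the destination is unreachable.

72.121.152.55

Routes whose prefix contains 107.133.119.119:
  107.128.0.0/11 (107.128.0.0 - 107.159.255.255) -> 72.121.152.47
  107.128.0.0/13 (107.128.0.0 - 107.135.255.255) -> 72.121.152.30
  107.132.0.0/15 (107.132.0.0 - 107.133.255.255) -> 72.121.152.187
  107.133.0.0/17 (107.133.0.0 - 107.133.127.255) -> 72.121.152.2
  107.133.112.0/20 (107.133.112.0 - 107.133.127.255) -> 72.121.152.55
More-specific entries that do NOT match:
  107.133.119.100/30 (107.133.119.100 - 107.133.119.103) does not contain 107.133.119.119
  107.132.119.116/30 (107.132.119.116 - 107.132.119.119) does not contain 107.133.119.119
  107.133.119.80/28 (107.133.119.80 - 107.133.119.95) does not contain 107.133.119.119
  123.133.119.64/26 (123.133.119.64 - 123.133.119.127) does not contain 107.133.119.119
  107.133.103.0/25 (107.133.103.0 - 107.133.103.127) does not contain 107.133.119.119
  107.133.114.0/23 (107.133.114.0 - 107.133.115.255) does not contain 107.133.119.119
  107.133.112.0/22 (107.133.112.0 - 107.133.115.255) does not contain 107.133.119.119
  107.133.80.0/21 (107.133.80.0 - 107.133.87.255) does not contain 107.133.119.119
Longest matching prefix is /20 -> next hop 72.121.152.55.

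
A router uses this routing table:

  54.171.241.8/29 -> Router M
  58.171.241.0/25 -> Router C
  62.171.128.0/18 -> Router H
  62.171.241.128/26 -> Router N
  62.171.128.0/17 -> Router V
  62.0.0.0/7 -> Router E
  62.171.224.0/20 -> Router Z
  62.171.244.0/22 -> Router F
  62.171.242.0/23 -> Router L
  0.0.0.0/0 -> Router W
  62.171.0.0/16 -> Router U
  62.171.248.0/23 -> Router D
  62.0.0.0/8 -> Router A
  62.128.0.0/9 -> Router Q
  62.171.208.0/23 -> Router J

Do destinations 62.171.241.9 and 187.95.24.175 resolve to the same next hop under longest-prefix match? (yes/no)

no

62.171.241.9: longest match 62.171.128.0/17 -> Router V
187.95.24.175: longest match 0.0.0.0/0 -> Router W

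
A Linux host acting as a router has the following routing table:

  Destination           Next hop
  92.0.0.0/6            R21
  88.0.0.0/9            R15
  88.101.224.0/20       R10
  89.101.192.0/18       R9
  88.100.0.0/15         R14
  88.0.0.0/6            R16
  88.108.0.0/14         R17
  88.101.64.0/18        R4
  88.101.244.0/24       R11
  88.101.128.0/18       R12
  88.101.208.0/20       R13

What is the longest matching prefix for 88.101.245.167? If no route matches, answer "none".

Entries matching 88.101.245.167:
  88.0.0.0/6 (88.0.0.0 - 91.255.255.255)
  88.0.0.0/9 (88.0.0.0 - 88.127.255.255)
  88.100.0.0/15 (88.100.0.0 - 88.101.255.255)
Most specific is 88.100.0.0/15.

88.100.0.0/15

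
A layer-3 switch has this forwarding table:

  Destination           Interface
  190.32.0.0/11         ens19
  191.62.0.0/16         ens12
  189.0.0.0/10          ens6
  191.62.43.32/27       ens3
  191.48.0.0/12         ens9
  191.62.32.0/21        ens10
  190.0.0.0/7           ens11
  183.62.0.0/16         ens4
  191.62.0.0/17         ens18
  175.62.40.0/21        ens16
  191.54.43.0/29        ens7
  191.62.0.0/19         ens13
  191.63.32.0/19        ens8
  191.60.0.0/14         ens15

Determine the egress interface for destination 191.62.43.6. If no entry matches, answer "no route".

ens18

Routes whose prefix contains 191.62.43.6:
  190.0.0.0/7 (190.0.0.0 - 191.255.255.255) -> ens11
  191.48.0.0/12 (191.48.0.0 - 191.63.255.255) -> ens9
  191.60.0.0/14 (191.60.0.0 - 191.63.255.255) -> ens15
  191.62.0.0/16 (191.62.0.0 - 191.62.255.255) -> ens12
  191.62.0.0/17 (191.62.0.0 - 191.62.127.255) -> ens18
More-specific entries that do NOT match:
  191.54.43.0/29 (191.54.43.0 - 191.54.43.7) does not contain 191.62.43.6
  191.62.43.32/27 (191.62.43.32 - 191.62.43.63) does not contain 191.62.43.6
  191.62.32.0/21 (191.62.32.0 - 191.62.39.255) does not contain 191.62.43.6
  175.62.40.0/21 (175.62.40.0 - 175.62.47.255) does not contain 191.62.43.6
  191.62.0.0/19 (191.62.0.0 - 191.62.31.255) does not contain 191.62.43.6
  191.63.32.0/19 (191.63.32.0 - 191.63.63.255) does not contain 191.62.43.6
Longest matching prefix is /17 -> interface ens18.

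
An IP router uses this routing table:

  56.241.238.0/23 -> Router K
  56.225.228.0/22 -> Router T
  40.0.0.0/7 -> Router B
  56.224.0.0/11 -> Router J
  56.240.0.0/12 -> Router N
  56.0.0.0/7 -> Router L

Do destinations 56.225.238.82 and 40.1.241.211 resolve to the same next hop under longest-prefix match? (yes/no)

no

56.225.238.82: longest match 56.224.0.0/11 -> Router J
40.1.241.211: longest match 40.0.0.0/7 -> Router B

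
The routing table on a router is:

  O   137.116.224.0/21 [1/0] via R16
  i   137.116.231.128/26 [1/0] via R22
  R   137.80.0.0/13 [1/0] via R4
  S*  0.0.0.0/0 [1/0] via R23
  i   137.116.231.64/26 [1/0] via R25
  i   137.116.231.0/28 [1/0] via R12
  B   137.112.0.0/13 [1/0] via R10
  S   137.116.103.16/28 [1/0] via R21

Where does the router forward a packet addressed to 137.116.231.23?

Routes whose prefix contains 137.116.231.23:
  0.0.0.0/0 (default, matches everything) -> R23
  137.112.0.0/13 (137.112.0.0 - 137.119.255.255) -> R10
  137.116.224.0/21 (137.116.224.0 - 137.116.231.255) -> R16
More-specific entries that do NOT match:
  137.116.231.0/28 (137.116.231.0 - 137.116.231.15) does not contain 137.116.231.23
  137.116.103.16/28 (137.116.103.16 - 137.116.103.31) does not contain 137.116.231.23
  137.116.231.128/26 (137.116.231.128 - 137.116.231.191) does not contain 137.116.231.23
  137.116.231.64/26 (137.116.231.64 - 137.116.231.127) does not contain 137.116.231.23
Longest matching prefix is /21 -> next hop R16.

R16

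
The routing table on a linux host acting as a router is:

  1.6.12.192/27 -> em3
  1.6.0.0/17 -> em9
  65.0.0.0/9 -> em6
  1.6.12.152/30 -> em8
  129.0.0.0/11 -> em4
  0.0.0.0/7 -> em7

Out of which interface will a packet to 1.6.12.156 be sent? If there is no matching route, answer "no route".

em9

Routes whose prefix contains 1.6.12.156:
  0.0.0.0/7 (0.0.0.0 - 1.255.255.255) -> em7
  1.6.0.0/17 (1.6.0.0 - 1.6.127.255) -> em9
More-specific entries that do NOT match:
  1.6.12.152/30 (1.6.12.152 - 1.6.12.155) does not contain 1.6.12.156
  1.6.12.192/27 (1.6.12.192 - 1.6.12.223) does not contain 1.6.12.156
Longest matching prefix is /17 -> interface em9.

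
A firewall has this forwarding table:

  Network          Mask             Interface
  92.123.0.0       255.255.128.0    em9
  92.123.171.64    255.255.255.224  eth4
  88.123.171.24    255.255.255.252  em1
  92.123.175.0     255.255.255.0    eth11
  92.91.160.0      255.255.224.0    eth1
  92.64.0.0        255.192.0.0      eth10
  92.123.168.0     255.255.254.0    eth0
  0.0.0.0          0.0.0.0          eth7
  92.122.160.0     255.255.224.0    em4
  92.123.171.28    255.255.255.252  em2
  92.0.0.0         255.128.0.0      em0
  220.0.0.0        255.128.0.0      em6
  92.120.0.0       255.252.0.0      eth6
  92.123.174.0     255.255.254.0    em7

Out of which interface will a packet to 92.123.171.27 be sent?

Routes whose prefix contains 92.123.171.27:
  0.0.0.0/0 (default, matches everything) -> eth7
  92.0.0.0/9 (92.0.0.0 - 92.127.255.255) -> em0
  92.64.0.0/10 (92.64.0.0 - 92.127.255.255) -> eth10
  92.120.0.0/14 (92.120.0.0 - 92.123.255.255) -> eth6
More-specific entries that do NOT match:
  88.123.171.24/30 (88.123.171.24 - 88.123.171.27) does not contain 92.123.171.27
  92.123.171.28/30 (92.123.171.28 - 92.123.171.31) does not contain 92.123.171.27
  92.123.171.64/27 (92.123.171.64 - 92.123.171.95) does not contain 92.123.171.27
  92.123.175.0/24 (92.123.175.0 - 92.123.175.255) does not contain 92.123.171.27
  92.123.168.0/23 (92.123.168.0 - 92.123.169.255) does not contain 92.123.171.27
  92.123.174.0/23 (92.123.174.0 - 92.123.175.255) does not contain 92.123.171.27
  92.91.160.0/19 (92.91.160.0 - 92.91.191.255) does not contain 92.123.171.27
  92.122.160.0/19 (92.122.160.0 - 92.122.191.255) does not contain 92.123.171.27
  92.123.0.0/17 (92.123.0.0 - 92.123.127.255) does not contain 92.123.171.27
Longest matching prefix is /14 -> interface eth6.

eth6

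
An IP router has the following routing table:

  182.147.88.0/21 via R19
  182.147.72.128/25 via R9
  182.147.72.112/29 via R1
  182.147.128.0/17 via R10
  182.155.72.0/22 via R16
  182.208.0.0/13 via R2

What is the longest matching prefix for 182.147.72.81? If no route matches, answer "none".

182.147.72.81 is outside every listed prefix and there is no default route.

none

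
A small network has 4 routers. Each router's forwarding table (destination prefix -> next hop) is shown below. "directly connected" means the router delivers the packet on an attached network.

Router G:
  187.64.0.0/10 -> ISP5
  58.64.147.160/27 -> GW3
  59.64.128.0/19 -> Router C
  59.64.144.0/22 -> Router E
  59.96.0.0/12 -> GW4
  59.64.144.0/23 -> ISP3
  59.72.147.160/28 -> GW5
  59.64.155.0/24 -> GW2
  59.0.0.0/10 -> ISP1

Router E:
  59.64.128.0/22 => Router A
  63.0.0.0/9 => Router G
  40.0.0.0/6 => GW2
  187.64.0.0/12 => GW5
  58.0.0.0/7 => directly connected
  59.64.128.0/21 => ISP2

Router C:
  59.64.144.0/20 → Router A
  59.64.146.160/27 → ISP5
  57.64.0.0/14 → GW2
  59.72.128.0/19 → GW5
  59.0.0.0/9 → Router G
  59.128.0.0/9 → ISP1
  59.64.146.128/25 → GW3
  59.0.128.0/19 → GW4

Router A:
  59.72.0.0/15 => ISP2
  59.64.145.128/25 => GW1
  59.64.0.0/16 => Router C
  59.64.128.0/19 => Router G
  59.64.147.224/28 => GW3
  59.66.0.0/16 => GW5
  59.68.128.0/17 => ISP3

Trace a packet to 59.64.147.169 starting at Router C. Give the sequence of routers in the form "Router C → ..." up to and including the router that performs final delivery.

Router C → Router A → Router G → Router E

At Router C: longest match for 59.64.147.169 is 59.64.144.0/20 -> Router A
At Router A: longest match for 59.64.147.169 is 59.64.128.0/19 -> Router G
At Router G: longest match for 59.64.147.169 is 59.64.144.0/22 -> Router E
At Router E: longest match for 59.64.147.169 is 58.0.0.0/7 -> directly connected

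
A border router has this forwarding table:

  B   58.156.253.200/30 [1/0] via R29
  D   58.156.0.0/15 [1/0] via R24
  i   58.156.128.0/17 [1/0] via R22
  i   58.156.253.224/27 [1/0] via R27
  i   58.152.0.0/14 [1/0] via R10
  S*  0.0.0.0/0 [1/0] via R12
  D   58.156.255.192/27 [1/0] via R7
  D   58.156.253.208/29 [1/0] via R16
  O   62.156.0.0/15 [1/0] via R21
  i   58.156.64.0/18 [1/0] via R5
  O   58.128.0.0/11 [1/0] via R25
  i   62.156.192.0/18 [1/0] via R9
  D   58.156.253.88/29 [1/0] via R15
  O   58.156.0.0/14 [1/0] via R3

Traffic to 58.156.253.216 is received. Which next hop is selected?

R22

Routes whose prefix contains 58.156.253.216:
  0.0.0.0/0 (default, matches everything) -> R12
  58.128.0.0/11 (58.128.0.0 - 58.159.255.255) -> R25
  58.156.0.0/14 (58.156.0.0 - 58.159.255.255) -> R3
  58.156.0.0/15 (58.156.0.0 - 58.157.255.255) -> R24
  58.156.128.0/17 (58.156.128.0 - 58.156.255.255) -> R22
More-specific entries that do NOT match:
  58.156.253.200/30 (58.156.253.200 - 58.156.253.203) does not contain 58.156.253.216
  58.156.253.208/29 (58.156.253.208 - 58.156.253.215) does not contain 58.156.253.216
  58.156.253.88/29 (58.156.253.88 - 58.156.253.95) does not contain 58.156.253.216
  58.156.253.224/27 (58.156.253.224 - 58.156.253.255) does not contain 58.156.253.216
  58.156.255.192/27 (58.156.255.192 - 58.156.255.223) does not contain 58.156.253.216
  58.156.64.0/18 (58.156.64.0 - 58.156.127.255) does not contain 58.156.253.216
  62.156.192.0/18 (62.156.192.0 - 62.156.255.255) does not contain 58.156.253.216
Longest matching prefix is /17 -> next hop R22.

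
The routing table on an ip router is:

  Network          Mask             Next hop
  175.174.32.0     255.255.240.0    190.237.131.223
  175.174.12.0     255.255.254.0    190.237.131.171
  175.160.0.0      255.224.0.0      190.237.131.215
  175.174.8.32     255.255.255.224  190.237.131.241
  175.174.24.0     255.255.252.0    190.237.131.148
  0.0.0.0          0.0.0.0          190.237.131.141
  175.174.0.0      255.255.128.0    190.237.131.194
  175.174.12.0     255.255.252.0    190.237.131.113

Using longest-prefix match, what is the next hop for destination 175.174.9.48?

190.237.131.194

Routes whose prefix contains 175.174.9.48:
  0.0.0.0/0 (default, matches everything) -> 190.237.131.141
  175.160.0.0/11 (175.160.0.0 - 175.191.255.255) -> 190.237.131.215
  175.174.0.0/17 (175.174.0.0 - 175.174.127.255) -> 190.237.131.194
More-specific entries that do NOT match:
  175.174.8.32/27 (175.174.8.32 - 175.174.8.63) does not contain 175.174.9.48
  175.174.12.0/23 (175.174.12.0 - 175.174.13.255) does not contain 175.174.9.48
  175.174.24.0/22 (175.174.24.0 - 175.174.27.255) does not contain 175.174.9.48
  175.174.12.0/22 (175.174.12.0 - 175.174.15.255) does not contain 175.174.9.48
  175.174.32.0/20 (175.174.32.0 - 175.174.47.255) does not contain 175.174.9.48
Longest matching prefix is /17 -> next hop 190.237.131.194.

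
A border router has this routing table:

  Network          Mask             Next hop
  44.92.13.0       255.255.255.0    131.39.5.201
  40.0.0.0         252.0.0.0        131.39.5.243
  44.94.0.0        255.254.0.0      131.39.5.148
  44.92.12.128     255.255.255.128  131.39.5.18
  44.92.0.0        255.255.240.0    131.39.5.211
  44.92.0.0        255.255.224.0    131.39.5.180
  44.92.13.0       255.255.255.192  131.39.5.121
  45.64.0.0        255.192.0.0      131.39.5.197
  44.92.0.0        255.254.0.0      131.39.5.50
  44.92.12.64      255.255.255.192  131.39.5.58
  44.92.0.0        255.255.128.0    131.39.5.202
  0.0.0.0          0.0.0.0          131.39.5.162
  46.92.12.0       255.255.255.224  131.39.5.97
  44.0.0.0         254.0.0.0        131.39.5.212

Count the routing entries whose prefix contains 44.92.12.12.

Prefixes containing 44.92.12.12:
  0.0.0.0/0 (default, matches everything)
  44.0.0.0/7 (44.0.0.0 - 45.255.255.255)
  44.92.0.0/15 (44.92.0.0 - 44.93.255.255)
  44.92.0.0/17 (44.92.0.0 - 44.92.127.255)
  44.92.0.0/19 (44.92.0.0 - 44.92.31.255)
  44.92.0.0/20 (44.92.0.0 - 44.92.15.255)
Total matching entries: 6.

6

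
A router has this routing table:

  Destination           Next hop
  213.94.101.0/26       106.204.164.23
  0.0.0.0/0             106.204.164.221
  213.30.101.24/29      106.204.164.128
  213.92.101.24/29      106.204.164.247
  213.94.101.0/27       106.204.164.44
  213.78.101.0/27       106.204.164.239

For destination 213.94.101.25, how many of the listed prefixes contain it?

Prefixes containing 213.94.101.25:
  0.0.0.0/0 (default, matches everything)
  213.94.101.0/26 (213.94.101.0 - 213.94.101.63)
  213.94.101.0/27 (213.94.101.0 - 213.94.101.31)
Total matching entries: 3.

3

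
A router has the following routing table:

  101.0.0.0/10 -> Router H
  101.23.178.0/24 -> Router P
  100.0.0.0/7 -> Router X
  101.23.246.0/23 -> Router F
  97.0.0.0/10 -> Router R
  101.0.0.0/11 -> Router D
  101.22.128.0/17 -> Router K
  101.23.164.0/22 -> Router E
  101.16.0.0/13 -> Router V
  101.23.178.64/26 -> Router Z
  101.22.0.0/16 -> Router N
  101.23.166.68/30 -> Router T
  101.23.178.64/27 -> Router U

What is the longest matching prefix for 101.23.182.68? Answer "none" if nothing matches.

101.16.0.0/13

Entries matching 101.23.182.68:
  100.0.0.0/7 (100.0.0.0 - 101.255.255.255)
  101.0.0.0/10 (101.0.0.0 - 101.63.255.255)
  101.0.0.0/11 (101.0.0.0 - 101.31.255.255)
  101.16.0.0/13 (101.16.0.0 - 101.23.255.255)
Most specific is 101.16.0.0/13.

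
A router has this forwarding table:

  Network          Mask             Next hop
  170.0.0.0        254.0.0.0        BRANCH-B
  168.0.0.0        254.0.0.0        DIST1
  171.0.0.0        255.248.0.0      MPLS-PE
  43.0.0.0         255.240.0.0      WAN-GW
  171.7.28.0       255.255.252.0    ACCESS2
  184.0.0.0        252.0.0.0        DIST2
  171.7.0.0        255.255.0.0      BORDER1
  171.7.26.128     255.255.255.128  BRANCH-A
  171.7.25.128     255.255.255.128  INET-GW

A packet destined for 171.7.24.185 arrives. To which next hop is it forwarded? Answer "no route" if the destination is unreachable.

Routes whose prefix contains 171.7.24.185:
  170.0.0.0/7 (170.0.0.0 - 171.255.255.255) -> BRANCH-B
  171.0.0.0/13 (171.0.0.0 - 171.7.255.255) -> MPLS-PE
  171.7.0.0/16 (171.7.0.0 - 171.7.255.255) -> BORDER1
More-specific entries that do NOT match:
  171.7.26.128/25 (171.7.26.128 - 171.7.26.255) does not contain 171.7.24.185
  171.7.25.128/25 (171.7.25.128 - 171.7.25.255) does not contain 171.7.24.185
  171.7.28.0/22 (171.7.28.0 - 171.7.31.255) does not contain 171.7.24.185
Longest matching prefix is /16 -> next hop BORDER1.

BORDER1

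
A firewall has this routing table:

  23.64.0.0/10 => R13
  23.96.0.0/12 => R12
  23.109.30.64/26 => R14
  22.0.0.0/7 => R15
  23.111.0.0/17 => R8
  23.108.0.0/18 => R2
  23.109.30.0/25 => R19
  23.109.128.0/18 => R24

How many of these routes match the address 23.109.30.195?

3

Prefixes containing 23.109.30.195:
  22.0.0.0/7 (22.0.0.0 - 23.255.255.255)
  23.64.0.0/10 (23.64.0.0 - 23.127.255.255)
  23.96.0.0/12 (23.96.0.0 - 23.111.255.255)
Total matching entries: 3.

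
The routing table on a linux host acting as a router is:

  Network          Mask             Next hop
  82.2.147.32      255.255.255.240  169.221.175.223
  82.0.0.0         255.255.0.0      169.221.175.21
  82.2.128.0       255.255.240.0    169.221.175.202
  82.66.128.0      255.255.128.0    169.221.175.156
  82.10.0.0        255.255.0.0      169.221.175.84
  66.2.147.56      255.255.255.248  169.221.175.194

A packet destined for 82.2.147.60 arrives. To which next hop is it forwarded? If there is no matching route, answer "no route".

no route

No entry's prefix contains 82.2.147.60; there is no default route.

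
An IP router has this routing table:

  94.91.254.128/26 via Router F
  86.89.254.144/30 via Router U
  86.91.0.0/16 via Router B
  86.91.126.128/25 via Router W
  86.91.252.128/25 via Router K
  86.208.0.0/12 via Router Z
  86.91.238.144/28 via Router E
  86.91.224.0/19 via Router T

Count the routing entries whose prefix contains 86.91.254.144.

2

Prefixes containing 86.91.254.144:
  86.91.0.0/16 (86.91.0.0 - 86.91.255.255)
  86.91.224.0/19 (86.91.224.0 - 86.91.255.255)
Total matching entries: 2.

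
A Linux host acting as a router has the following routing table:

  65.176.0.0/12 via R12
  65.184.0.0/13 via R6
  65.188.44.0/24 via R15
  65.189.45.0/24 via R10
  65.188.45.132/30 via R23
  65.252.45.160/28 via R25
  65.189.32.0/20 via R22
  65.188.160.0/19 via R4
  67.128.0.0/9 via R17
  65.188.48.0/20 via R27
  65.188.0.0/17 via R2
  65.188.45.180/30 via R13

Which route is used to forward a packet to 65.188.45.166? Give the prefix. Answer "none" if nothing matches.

Entries matching 65.188.45.166:
  65.176.0.0/12 (65.176.0.0 - 65.191.255.255)
  65.184.0.0/13 (65.184.0.0 - 65.191.255.255)
  65.188.0.0/17 (65.188.0.0 - 65.188.127.255)
Most specific is 65.188.0.0/17.

65.188.0.0/17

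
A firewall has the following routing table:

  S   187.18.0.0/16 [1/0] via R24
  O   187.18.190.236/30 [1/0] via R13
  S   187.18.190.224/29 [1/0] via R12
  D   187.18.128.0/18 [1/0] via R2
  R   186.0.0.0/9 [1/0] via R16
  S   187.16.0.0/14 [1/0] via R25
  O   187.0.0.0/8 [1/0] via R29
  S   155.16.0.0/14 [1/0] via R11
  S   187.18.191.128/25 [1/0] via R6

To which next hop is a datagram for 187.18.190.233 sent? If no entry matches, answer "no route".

Routes whose prefix contains 187.18.190.233:
  187.0.0.0/8 (187.0.0.0 - 187.255.255.255) -> R29
  187.16.0.0/14 (187.16.0.0 - 187.19.255.255) -> R25
  187.18.0.0/16 (187.18.0.0 - 187.18.255.255) -> R24
  187.18.128.0/18 (187.18.128.0 - 187.18.191.255) -> R2
More-specific entries that do NOT match:
  187.18.190.236/30 (187.18.190.236 - 187.18.190.239) does not contain 187.18.190.233
  187.18.190.224/29 (187.18.190.224 - 187.18.190.231) does not contain 187.18.190.233
  187.18.191.128/25 (187.18.191.128 - 187.18.191.255) does not contain 187.18.190.233
Longest matching prefix is /18 -> next hop R2.

R2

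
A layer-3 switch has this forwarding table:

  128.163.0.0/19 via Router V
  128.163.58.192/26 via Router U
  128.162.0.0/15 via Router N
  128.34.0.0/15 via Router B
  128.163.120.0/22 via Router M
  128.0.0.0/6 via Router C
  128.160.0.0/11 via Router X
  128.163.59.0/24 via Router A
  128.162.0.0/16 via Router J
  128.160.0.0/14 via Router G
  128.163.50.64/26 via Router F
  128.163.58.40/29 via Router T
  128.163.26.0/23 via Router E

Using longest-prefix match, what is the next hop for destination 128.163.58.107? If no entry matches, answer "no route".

Routes whose prefix contains 128.163.58.107:
  128.0.0.0/6 (128.0.0.0 - 131.255.255.255) -> Router C
  128.160.0.0/11 (128.160.0.0 - 128.191.255.255) -> Router X
  128.160.0.0/14 (128.160.0.0 - 128.163.255.255) -> Router G
  128.162.0.0/15 (128.162.0.0 - 128.163.255.255) -> Router N
More-specific entries that do NOT match:
  128.163.58.40/29 (128.163.58.40 - 128.163.58.47) does not contain 128.163.58.107
  128.163.58.192/26 (128.163.58.192 - 128.163.58.255) does not contain 128.163.58.107
  128.163.50.64/26 (128.163.50.64 - 128.163.50.127) does not contain 128.163.58.107
  128.163.59.0/24 (128.163.59.0 - 128.163.59.255) does not contain 128.163.58.107
  128.163.26.0/23 (128.163.26.0 - 128.163.27.255) does not contain 128.163.58.107
  128.163.120.0/22 (128.163.120.0 - 128.163.123.255) does not contain 128.163.58.107
  128.163.0.0/19 (128.163.0.0 - 128.163.31.255) does not contain 128.163.58.107
  128.162.0.0/16 (128.162.0.0 - 128.162.255.255) does not contain 128.163.58.107
Longest matching prefix is /15 -> next hop Router N.

Router N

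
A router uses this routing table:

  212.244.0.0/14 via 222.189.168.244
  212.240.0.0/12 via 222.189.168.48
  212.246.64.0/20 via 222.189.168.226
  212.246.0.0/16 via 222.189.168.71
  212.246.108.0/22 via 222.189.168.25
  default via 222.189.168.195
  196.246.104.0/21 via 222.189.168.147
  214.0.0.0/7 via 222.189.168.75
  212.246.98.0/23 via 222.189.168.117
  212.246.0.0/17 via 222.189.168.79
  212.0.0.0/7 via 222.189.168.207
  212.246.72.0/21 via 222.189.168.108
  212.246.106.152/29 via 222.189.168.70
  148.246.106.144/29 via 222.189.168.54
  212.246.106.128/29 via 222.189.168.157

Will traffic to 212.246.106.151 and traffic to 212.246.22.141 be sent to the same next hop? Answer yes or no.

yes

212.246.106.151: longest match 212.246.0.0/17 -> 222.189.168.79
212.246.22.141: longest match 212.246.0.0/17 -> 222.189.168.79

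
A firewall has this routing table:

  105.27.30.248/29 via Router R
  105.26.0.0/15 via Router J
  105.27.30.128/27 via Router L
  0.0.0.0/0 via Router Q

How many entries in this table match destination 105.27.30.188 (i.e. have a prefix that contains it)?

2

Prefixes containing 105.27.30.188:
  0.0.0.0/0 (default, matches everything)
  105.26.0.0/15 (105.26.0.0 - 105.27.255.255)
Total matching entries: 2.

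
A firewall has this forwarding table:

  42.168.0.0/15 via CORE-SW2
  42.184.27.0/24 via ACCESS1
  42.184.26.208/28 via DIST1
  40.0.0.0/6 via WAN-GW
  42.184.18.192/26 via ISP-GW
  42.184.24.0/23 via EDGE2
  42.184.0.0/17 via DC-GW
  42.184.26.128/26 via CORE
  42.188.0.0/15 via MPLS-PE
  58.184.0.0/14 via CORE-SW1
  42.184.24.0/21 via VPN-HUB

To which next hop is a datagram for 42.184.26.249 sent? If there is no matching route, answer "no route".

VPN-HUB

Routes whose prefix contains 42.184.26.249:
  40.0.0.0/6 (40.0.0.0 - 43.255.255.255) -> WAN-GW
  42.184.0.0/17 (42.184.0.0 - 42.184.127.255) -> DC-GW
  42.184.24.0/21 (42.184.24.0 - 42.184.31.255) -> VPN-HUB
More-specific entries that do NOT match:
  42.184.26.208/28 (42.184.26.208 - 42.184.26.223) does not contain 42.184.26.249
  42.184.18.192/26 (42.184.18.192 - 42.184.18.255) does not contain 42.184.26.249
  42.184.26.128/26 (42.184.26.128 - 42.184.26.191) does not contain 42.184.26.249
  42.184.27.0/24 (42.184.27.0 - 42.184.27.255) does not contain 42.184.26.249
  42.184.24.0/23 (42.184.24.0 - 42.184.25.255) does not contain 42.184.26.249
Longest matching prefix is /21 -> next hop VPN-HUB.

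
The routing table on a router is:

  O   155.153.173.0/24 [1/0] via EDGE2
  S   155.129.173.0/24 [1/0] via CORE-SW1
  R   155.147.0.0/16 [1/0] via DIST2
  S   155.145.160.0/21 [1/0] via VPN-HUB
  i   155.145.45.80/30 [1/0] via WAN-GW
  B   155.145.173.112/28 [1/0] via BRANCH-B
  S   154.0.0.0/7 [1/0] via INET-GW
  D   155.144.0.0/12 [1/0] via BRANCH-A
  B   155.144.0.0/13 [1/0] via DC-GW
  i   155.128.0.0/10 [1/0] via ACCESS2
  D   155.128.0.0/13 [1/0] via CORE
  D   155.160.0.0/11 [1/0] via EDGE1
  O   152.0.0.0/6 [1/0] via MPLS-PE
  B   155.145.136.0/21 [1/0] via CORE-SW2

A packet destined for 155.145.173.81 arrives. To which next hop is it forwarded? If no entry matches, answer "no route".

Routes whose prefix contains 155.145.173.81:
  152.0.0.0/6 (152.0.0.0 - 155.255.255.255) -> MPLS-PE
  154.0.0.0/7 (154.0.0.0 - 155.255.255.255) -> INET-GW
  155.128.0.0/10 (155.128.0.0 - 155.191.255.255) -> ACCESS2
  155.144.0.0/12 (155.144.0.0 - 155.159.255.255) -> BRANCH-A
  155.144.0.0/13 (155.144.0.0 - 155.151.255.255) -> DC-GW
More-specific entries that do NOT match:
  155.145.45.80/30 (155.145.45.80 - 155.145.45.83) does not contain 155.145.173.81
  155.145.173.112/28 (155.145.173.112 - 155.145.173.127) does not contain 155.145.173.81
  155.153.173.0/24 (155.153.173.0 - 155.153.173.255) does not contain 155.145.173.81
  155.129.173.0/24 (155.129.173.0 - 155.129.173.255) does not contain 155.145.173.81
  155.145.160.0/21 (155.145.160.0 - 155.145.167.255) does not contain 155.145.173.81
  155.145.136.0/21 (155.145.136.0 - 155.145.143.255) does not contain 155.145.173.81
  155.147.0.0/16 (155.147.0.0 - 155.147.255.255) does not contain 155.145.173.81
Longest matching prefix is /13 -> next hop DC-GW.

DC-GW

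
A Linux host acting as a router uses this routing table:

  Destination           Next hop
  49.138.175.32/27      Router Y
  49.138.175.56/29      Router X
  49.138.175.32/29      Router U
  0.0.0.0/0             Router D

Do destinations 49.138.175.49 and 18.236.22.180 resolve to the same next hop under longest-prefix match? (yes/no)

no

49.138.175.49: longest match 49.138.175.32/27 -> Router Y
18.236.22.180: longest match 0.0.0.0/0 -> Router D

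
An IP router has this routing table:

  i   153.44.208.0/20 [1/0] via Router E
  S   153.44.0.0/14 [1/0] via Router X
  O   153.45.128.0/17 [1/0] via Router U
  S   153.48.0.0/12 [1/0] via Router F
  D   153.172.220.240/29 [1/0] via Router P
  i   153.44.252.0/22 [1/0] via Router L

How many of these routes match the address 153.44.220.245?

2

Prefixes containing 153.44.220.245:
  153.44.0.0/14 (153.44.0.0 - 153.47.255.255)
  153.44.208.0/20 (153.44.208.0 - 153.44.223.255)
Total matching entries: 2.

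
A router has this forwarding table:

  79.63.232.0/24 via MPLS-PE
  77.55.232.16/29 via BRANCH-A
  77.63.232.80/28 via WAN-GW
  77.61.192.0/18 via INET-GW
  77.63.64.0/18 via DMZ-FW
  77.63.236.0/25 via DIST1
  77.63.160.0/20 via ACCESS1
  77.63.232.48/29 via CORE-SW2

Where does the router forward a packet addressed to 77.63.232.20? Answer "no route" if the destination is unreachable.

No entry's prefix contains 77.63.232.20; there is no default route.

no route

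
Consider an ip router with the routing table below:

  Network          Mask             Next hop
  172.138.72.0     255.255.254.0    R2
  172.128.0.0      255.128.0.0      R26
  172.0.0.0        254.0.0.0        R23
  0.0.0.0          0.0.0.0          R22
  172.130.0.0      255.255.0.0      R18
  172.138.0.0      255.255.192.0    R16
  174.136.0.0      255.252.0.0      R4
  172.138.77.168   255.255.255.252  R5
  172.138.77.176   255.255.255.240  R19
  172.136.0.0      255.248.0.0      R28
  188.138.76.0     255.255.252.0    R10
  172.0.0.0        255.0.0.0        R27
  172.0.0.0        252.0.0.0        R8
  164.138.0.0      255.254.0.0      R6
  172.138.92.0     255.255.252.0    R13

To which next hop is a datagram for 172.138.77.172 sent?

Routes whose prefix contains 172.138.77.172:
  0.0.0.0/0 (default, matches everything) -> R22
  172.0.0.0/6 (172.0.0.0 - 175.255.255.255) -> R8
  172.0.0.0/7 (172.0.0.0 - 173.255.255.255) -> R23
  172.0.0.0/8 (172.0.0.0 - 172.255.255.255) -> R27
  172.128.0.0/9 (172.128.0.0 - 172.255.255.255) -> R26
  172.136.0.0/13 (172.136.0.0 - 172.143.255.255) -> R28
More-specific entries that do NOT match:
  172.138.77.168/30 (172.138.77.168 - 172.138.77.171) does not contain 172.138.77.172
  172.138.77.176/28 (172.138.77.176 - 172.138.77.191) does not contain 172.138.77.172
  172.138.72.0/23 (172.138.72.0 - 172.138.73.255) does not contain 172.138.77.172
  188.138.76.0/22 (188.138.76.0 - 188.138.79.255) does not contain 172.138.77.172
  172.138.92.0/22 (172.138.92.0 - 172.138.95.255) does not contain 172.138.77.172
  172.138.0.0/18 (172.138.0.0 - 172.138.63.255) does not contain 172.138.77.172
  172.130.0.0/16 (172.130.0.0 - 172.130.255.255) does not contain 172.138.77.172
  164.138.0.0/15 (164.138.0.0 - 164.139.255.255) does not contain 172.138.77.172
  174.136.0.0/14 (174.136.0.0 - 174.139.255.255) does not contain 172.138.77.172
Longest matching prefix is /13 -> next hop R28.

R28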